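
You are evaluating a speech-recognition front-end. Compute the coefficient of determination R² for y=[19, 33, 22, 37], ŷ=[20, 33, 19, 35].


ȳ = 27.75
SS_res = Σ(y-ŷ)² = 14
SS_tot = Σ(y-ȳ)² = 222.75
R² = 1 - SS_res/SS_tot = 1 - 0.0629 = 0.9371

0.9371


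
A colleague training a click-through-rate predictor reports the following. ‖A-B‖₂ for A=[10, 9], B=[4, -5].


d = √((10-4)² + (9+ 5)²)
  = √(36 + 196)
  = √232 = 15.2315

15.2315


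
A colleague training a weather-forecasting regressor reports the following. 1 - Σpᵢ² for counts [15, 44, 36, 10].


Probabilities: [15/105, 44/105, 36/105, 10/105] ≈ [0.1429, 0.419, 0.3429, 0.0952]
Σpᵢ² = (225 + 1936 + 1296 + 100)/105² = 3557/11025
Gini = 1 - Σpᵢ² = 1 - 3557/11025 = 0.6774

0.6774


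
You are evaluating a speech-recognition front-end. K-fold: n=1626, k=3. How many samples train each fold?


Fold size = 1626/3 = 542
Training per fold = 1626 - 542 = 1084

1084


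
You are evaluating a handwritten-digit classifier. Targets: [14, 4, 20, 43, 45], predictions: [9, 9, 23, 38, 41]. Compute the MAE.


Absolute errors: |14-9|=5, |4-9|=5, |20-23|=3, |43-38|=5, |45-41|=4
Sum = 22
MAE = 22/5 = 22/5

22/5


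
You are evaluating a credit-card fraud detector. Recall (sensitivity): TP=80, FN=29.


Recall = TP/(TP+FN)
= 80/(80+29)
= 80/109 = 73.39%

73.39%


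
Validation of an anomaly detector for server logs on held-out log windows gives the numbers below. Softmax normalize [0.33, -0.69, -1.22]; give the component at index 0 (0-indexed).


Exponentials: e^0.33=1.391, e^-0.69=0.5016, e^-1.22=0.2952
Sum = 2.1878
Softmax = [0.6358, 0.2293, 0.1349]
p[0] = 1.391/2.1878 = 0.6358

0.6358


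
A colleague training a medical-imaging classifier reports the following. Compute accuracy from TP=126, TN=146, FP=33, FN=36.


Accuracy = (TP+TN)/(TP+TN+FP+FN)
= (126+146)/(341)
= 272/341 = 79.77%

79.77%


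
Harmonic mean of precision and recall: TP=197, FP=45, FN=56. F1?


Precision = 197/242 = 0.814
Recall = 197/253 = 0.7787
F1 = 2·P·R/(P+R) = 2·TP/(2·TP+FP+FN) = 394/(394+45+56) = 394/495 = 0.796

0.796


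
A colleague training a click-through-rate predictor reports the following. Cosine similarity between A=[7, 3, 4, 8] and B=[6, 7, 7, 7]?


A·B = 7·6 + 3·7 + 4·7 + 8·7 = 147
‖A‖ = √138 = 11.7473, ‖B‖ = √183 = 13.5277
cos = 147/(√138·√183) = 147/√25254 = 0.925

0.925


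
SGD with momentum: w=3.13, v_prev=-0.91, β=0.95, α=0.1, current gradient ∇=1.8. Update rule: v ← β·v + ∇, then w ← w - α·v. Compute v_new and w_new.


v_new = 0.95·-0.91 + 1.8 = -0.8645 + 1.8 = 0.9355
w_new = 3.13 - 0.1·0.9355 = 3.13 - 0.09355 = 3.03645

v_new=0.9355, w_new=3.03645


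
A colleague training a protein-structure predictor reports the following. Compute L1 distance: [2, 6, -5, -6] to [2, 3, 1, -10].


d = |2-2| + |6-3| + |-5-1| + |-6+ 10|
  = 0 + 3 + 6 + 4
  = 13

13


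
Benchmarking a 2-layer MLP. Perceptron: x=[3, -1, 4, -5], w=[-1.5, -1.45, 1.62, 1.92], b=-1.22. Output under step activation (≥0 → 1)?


z = (3)·(-1.5) + (-1)·(-1.45) + (4)·(1.62) + (-5)·(1.92) - 1.22
  = -7.39
step(z) = 0 (z<0)

0


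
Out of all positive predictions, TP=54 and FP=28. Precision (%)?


Precision = TP/(TP+FP)
= 54/(54+28)
= 54/82 = 65.85%

65.85%


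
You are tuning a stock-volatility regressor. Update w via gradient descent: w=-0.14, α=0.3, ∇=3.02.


w_new = w - α·∇
= -0.14 - 0.3·3.02
= -0.14 - 0.906
= -1.046

-1.046


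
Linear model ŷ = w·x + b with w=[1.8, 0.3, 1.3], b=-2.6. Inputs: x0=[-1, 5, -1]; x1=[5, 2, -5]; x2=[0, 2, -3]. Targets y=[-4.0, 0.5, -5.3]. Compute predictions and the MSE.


ŷ0 = (1.8)·(-1) + (0.3)·(5) + (1.3)·(-1) - 2.6 = -4.2
ŷ1 = (1.8)·(5) + (0.3)·(2) + (1.3)·(-5) - 2.6 = 0.5
ŷ2 = (1.8)·(0) + (0.3)·(2) + (1.3)·(-3) - 2.6 = -5.9
errors² = [0.04, 0.0, 0.36]
MSE = 0.4000/3 = 0.1333

0.1333


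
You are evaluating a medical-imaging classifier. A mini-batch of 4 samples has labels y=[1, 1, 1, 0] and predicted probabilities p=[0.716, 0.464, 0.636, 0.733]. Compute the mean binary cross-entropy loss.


L[0] = -ln(0.716) = 0.3341
L[1] = -ln(0.464) = 0.7679
L[2] = -ln(0.636) = 0.4526
L[3] = -ln(1-0.733) = -ln(0.267) = 1.3205
mean = (0.3341 + 0.7679 + 0.4526 + 1.3205)/4 = 0.7188

0.7188


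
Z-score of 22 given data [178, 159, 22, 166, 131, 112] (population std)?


μ = 128, σ = 52.2909
z = (22 - 128)/52.2909 = -2.0271

-2.0271


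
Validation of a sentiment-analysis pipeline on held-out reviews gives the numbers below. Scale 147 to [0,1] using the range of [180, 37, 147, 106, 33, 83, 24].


min=24, max=180
(147-24)/(180-24) = 123/156 = 0.7885

0.7885


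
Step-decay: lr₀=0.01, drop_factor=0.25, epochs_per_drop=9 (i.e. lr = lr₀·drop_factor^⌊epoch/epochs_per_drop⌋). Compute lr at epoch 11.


n_drops = ⌊11/9⌋ = 1
lr = 0.01·0.25^1 = 0.01·0.25 = 0.0025

0.0025


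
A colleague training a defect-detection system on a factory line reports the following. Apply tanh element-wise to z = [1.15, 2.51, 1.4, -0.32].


tanh(1.15) = 0.8178
tanh(2.51) = 0.9869
tanh(1.4) = 0.8854
tanh(-0.32) = -0.3095
result = [0.8178, 0.9869, 0.8854, -0.3095]

[0.8178, 0.9869, 0.8854, -0.3095]


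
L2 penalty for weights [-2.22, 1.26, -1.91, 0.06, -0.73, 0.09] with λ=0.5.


‖w‖₂² = (-2.22)² + (1.26)² + (-1.91)² + (0.06)² + (-0.73)² + (0.09)²
     = 4.9284 + 1.5876 + 3.6481 + 0.0036 + 0.5329 + 0.0081
     = 10.7087
λ·‖w‖₂² = 0.5·10.7087 = 5.35435

5.35435


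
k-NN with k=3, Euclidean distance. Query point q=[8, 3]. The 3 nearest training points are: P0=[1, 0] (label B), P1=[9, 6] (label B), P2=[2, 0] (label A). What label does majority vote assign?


d(q,P0) = 7.6158  (label B)
d(q,P1) = 3.1623  (label B)
d(q,P2) = 6.7082  (label A)
Votes: A=1, B=2
Majority → B

B


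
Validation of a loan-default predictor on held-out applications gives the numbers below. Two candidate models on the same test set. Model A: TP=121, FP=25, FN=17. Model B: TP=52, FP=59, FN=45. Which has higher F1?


Model A: P=121/146=0.8288, R=121/138=0.8768, F1=2PR/(P+R)=2TP/(2TP+FP+FN)=242/284=0.8521
Model B: P=52/111=0.4685, R=52/97=0.5361, F1=2PR/(P+R)=2TP/(2TP+FP+FN)=104/208=0.5
0.8521 > 0.5 → Model A

Model A


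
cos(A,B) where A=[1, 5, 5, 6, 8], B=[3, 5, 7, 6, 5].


A·B = 1·3 + 5·5 + 5·7 + 6·6 + 8·5 = 139
‖A‖ = √151 = 12.2882, ‖B‖ = √144 = 12
cos = 139/(√151·√144) = 139/√21744 = 0.9426

0.9426


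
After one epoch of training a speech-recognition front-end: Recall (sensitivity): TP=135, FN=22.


Recall = TP/(TP+FN)
= 135/(135+22)
= 135/157 = 85.99%

85.99%


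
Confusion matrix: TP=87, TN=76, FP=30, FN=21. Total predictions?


Total = TP + TN + FP + FN
= 87 + 76 + 30 + 21
= 214
(Predicted positive: 117, predicted negative: 97)

214


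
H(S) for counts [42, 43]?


Probabilities: [42/85, 43/85] ≈ [0.4941, 0.5059]
H = -((42/85)·log₂(42/85) + (43/85)·log₂(43/85))
  = 0.9999 bits

0.9999 bits


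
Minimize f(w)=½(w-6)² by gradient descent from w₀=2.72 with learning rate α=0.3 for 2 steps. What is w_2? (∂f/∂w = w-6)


step 1: grad = 2.72-6 = -3.28; w = 2.72 - 0.3·(-3.28) = 3.704
step 2: grad = 3.704-6 = -2.296; w = 3.704 - 0.3·(-2.296) = 4.3928

4.3928


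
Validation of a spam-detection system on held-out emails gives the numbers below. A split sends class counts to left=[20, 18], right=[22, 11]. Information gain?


Parent = [42, 29], H_parent = 0.9757
H_left = 0.998 (n=38), H_right = 0.9183 (n=33)
H_children = (38/71)·0.998 + (33/71)·0.9183 = 0.961
IG = 0.9757 - 0.961 = 0.0147

0.0147


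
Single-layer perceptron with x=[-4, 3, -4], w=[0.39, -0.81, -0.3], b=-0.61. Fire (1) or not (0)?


z = (-4)·(0.39) + (3)·(-0.81) + (-4)·(-0.3) - 0.61
  = -3.4
step(z) = 0 (z<0)

0


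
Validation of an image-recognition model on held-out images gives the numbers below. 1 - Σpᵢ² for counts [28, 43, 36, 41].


Probabilities: [28/148, 43/148, 36/148, 41/148] ≈ [0.1892, 0.2905, 0.2432, 0.277]
Σpᵢ² = (784 + 1849 + 1296 + 1681)/148² = 5610/21904
Gini = 1 - Σpᵢ² = 1 - 5610/21904 = 0.7439

0.7439


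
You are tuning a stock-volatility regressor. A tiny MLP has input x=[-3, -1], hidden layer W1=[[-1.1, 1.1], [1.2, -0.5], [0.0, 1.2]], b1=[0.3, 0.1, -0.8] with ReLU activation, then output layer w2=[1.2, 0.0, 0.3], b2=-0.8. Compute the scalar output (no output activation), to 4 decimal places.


z1[0] = (-1.1)·(-3) + (1.1)·(-1) + 0.3 = 2.5
z1[1] = (1.2)·(-3) + (-0.5)·(-1) + 0.1 = -3.0
z1[2] = (0.0)·(-3) + (1.2)·(-1) - 0.8 = -2.0
h = ReLU(z1) = [2.5, 0.0, 0.0]
output = (1.2)·(2.5) + (0.0)·(0.0) + (0.3)·(0.0) - 0.8 = 2.2

2.2


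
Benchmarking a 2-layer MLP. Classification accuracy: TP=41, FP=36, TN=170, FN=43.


Accuracy = (TP+TN)/(TP+TN+FP+FN)
= (41+170)/(290)
= 211/290 = 72.76%

72.76%


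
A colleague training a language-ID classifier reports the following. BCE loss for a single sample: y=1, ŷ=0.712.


BCE = -[y·ln(p) + (1-y)·ln(1-p)]
= -1·ln(0.712) - 0
= -ln(0.712) = 0.3397

0.3397


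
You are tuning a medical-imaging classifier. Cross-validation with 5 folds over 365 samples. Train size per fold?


Fold size = 365/5 = 73
Training per fold = 365 - 73 = 292

292


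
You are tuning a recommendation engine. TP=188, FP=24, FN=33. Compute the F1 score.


Precision = 188/212 = 0.8868
Recall = 188/221 = 0.8507
F1 = 2·P·R/(P+R) = 2·TP/(2·TP+FP+FN) = 376/(376+24+33) = 376/433 = 0.8684

0.8684


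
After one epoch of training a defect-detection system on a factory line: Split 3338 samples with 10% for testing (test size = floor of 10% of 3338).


Test = ⌊3338·10/100⌋ = 333
Train = 3338 - 333 = 3005

Train: 3005, Test: 333


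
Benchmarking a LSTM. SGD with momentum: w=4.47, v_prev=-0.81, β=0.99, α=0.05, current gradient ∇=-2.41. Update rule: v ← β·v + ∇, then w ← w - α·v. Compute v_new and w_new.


v_new = 0.99·-0.81 - 2.41 = -0.8019 - 2.41 = -3.2119
w_new = 4.47 - 0.05·-3.2119 = 4.47 + 0.160595 = 4.630595

v_new=-3.2119, w_new=4.630595


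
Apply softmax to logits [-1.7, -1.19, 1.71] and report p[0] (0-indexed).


Exponentials: e^-1.7=0.1827, e^-1.19=0.3042, e^1.71=5.529
Sum = 6.0159
Softmax = [0.0304, 0.0506, 0.9191]
p[0] = 0.1827/6.0159 = 0.0304

0.0304


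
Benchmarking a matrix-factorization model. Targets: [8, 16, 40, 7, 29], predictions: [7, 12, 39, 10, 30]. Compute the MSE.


Squared errors: (8-7)²=1, (16-12)²=16, (40-39)²=1, (7-10)²=9, (29-30)²=1
Sum = 28
MSE = 28/5 = 28/5

28/5


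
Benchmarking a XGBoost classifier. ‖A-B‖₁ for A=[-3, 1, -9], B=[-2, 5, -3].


d = |-3+ 2| + |1-5| + |-9+ 3|
  = 1 + 4 + 6
  = 11

11


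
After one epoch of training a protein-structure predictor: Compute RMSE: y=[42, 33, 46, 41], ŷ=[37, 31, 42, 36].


MSE = 70/4 = 17.5
RMSE = √(70/4) = 4.1833

4.1833


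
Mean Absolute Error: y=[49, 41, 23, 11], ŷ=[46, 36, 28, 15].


Absolute errors: |49-46|=3, |41-36|=5, |23-28|=5, |11-15|=4
Sum = 17
MAE = 17/4 = 17/4

17/4


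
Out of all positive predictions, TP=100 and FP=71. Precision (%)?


Precision = TP/(TP+FP)
= 100/(100+71)
= 100/171 = 58.48%

58.48%


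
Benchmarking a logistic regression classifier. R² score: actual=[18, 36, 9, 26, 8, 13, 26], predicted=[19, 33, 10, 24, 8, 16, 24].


ȳ = 19.4286
SS_res = Σ(y-ŷ)² = 28
SS_tot = Σ(y-ȳ)² = 643.71
R² = 1 - SS_res/SS_tot = 1 - 0.0435 = 0.9565

0.9565


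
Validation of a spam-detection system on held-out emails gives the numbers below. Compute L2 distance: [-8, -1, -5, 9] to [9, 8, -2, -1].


d = √((-8-9)² + (-1-8)² + (-5+ 2)² + (9+ 1)²)
  = √(289 + 81 + 9 + 100)
  = √479 = 21.8861

21.8861


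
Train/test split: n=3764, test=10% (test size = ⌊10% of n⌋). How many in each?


Test = ⌊3764·10/100⌋ = 376
Train = 3764 - 376 = 3388

Train: 3388, Test: 376


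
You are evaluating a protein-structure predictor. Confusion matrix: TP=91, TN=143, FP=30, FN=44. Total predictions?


Total = TP + TN + FP + FN
= 91 + 143 + 30 + 44
= 308
(Predicted positive: 121, predicted negative: 187)

308


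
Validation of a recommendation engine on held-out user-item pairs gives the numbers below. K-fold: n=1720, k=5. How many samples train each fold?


Fold size = 1720/5 = 344
Training per fold = 1720 - 344 = 1376

1376


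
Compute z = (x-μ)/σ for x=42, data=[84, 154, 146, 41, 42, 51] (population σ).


μ = 86.3333, σ = 47.2817
z = (42 - 86.3333)/47.2817 = -0.9376

-0.9376


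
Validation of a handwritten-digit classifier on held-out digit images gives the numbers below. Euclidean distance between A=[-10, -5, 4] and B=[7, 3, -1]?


d = √((-10-7)² + (-5-3)² + (4+ 1)²)
  = √(289 + 64 + 25)
  = √378 = 19.4422

19.4422


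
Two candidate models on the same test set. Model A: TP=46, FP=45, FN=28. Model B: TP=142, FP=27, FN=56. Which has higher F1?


Model A: P=46/91=0.5055, R=46/74=0.6216, F1=2PR/(P+R)=2TP/(2TP+FP+FN)=92/165=0.5576
Model B: P=142/169=0.8402, R=142/198=0.7172, F1=2PR/(P+R)=2TP/(2TP+FP+FN)=284/367=0.7738
0.5576 < 0.7738 → Model B

Model B


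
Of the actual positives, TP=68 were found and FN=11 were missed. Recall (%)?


Recall = TP/(TP+FN)
= 68/(68+11)
= 68/79 = 86.08%

86.08%


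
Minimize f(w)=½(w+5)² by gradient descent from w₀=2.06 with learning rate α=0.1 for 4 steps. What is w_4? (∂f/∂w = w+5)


step 1: grad = 2.06+5 = 7.06; w = 2.06 - 0.1·(7.06) = 1.354
step 2: grad = 1.354+5 = 6.354; w = 1.354 - 0.1·(6.354) = 0.7186
step 3: grad = 0.7186+5 = 5.7186; w = 0.7186 - 0.1·(5.7186) = 0.14674
step 4: grad = 0.14674+5 = 5.14674; w = 0.14674 - 0.1·(5.14674) = -0.367934

-0.367934


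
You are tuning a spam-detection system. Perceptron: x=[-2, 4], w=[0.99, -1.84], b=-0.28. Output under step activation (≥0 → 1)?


z = (-2)·(0.99) + (4)·(-1.84) - 0.28
  = -9.62
step(z) = 0 (z<0)

0


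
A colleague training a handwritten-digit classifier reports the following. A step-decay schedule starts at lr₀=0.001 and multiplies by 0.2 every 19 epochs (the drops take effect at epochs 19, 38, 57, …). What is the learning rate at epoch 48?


n_drops = ⌊48/19⌋ = 2
lr = 0.001·0.2^2 = 0.001·0.04 = 0.00004

0.00004


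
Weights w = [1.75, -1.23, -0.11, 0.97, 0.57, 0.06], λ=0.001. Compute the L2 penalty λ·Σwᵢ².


‖w‖₂² = (1.75)² + (-1.23)² + (-0.11)² + (0.97)² + (0.57)² + (0.06)²
     = 3.0625 + 1.5129 + 0.0121 + 0.9409 + 0.3249 + 0.0036
     = 5.8569
λ·‖w‖₂² = 0.001·5.8569 = 0.005857

0.005857


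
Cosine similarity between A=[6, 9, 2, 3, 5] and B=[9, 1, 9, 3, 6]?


A·B = 6·9 + 9·1 + 2·9 + 3·3 + 5·6 = 120
‖A‖ = √155 = 12.4499, ‖B‖ = √208 = 14.4222
cos = 120/(√155·√208) = 120/√32240 = 0.6683

0.6683


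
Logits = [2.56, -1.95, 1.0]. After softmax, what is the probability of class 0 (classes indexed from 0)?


Exponentials: e^2.56=12.9358, e^-1.95=0.1423, e^1.0=2.7183
Sum = 15.7964
Softmax = [0.8189, 0.009, 0.1721]
p[0] = 12.9358/15.7964 = 0.8189

0.8189


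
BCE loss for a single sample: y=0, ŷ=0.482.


BCE = -[y·ln(p) + (1-y)·ln(1-p)]
= -0 - 1·ln(1-0.482)
= -ln(0.518) = 0.6578

0.6578


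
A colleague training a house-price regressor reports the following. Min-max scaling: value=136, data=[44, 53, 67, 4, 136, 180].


min=4, max=180
(136-4)/(180-4) = 132/176 = 0.75

0.75


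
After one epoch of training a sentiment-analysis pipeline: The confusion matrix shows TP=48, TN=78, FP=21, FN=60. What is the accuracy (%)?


Accuracy = (TP+TN)/(TP+TN+FP+FN)
= (48+78)/(207)
= 126/207 = 60.87%

60.87%


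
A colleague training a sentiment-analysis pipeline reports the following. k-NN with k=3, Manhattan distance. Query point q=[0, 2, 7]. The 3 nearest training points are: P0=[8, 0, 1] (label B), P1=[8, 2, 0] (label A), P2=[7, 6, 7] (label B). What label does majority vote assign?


d(q,P0) = 16  (label B)
d(q,P1) = 15  (label A)
d(q,P2) = 11  (label B)
Votes: A=1, B=2
Majority → B

B


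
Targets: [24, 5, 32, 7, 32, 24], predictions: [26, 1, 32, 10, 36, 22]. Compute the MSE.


Squared errors: (24-26)²=4, (5-1)²=16, (32-32)²=0, (7-10)²=9, (32-36)²=16, (24-22)²=4
Sum = 49
MSE = 49/6 = 49/6

49/6


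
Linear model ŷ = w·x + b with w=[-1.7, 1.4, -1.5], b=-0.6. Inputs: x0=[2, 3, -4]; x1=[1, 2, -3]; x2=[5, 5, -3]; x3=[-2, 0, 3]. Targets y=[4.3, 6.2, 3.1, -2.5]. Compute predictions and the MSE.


ŷ0 = (-1.7)·(2) + (1.4)·(3) + (-1.5)·(-4) - 0.6 = 6.2
ŷ1 = (-1.7)·(1) + (1.4)·(2) + (-1.5)·(-3) - 0.6 = 5.0
ŷ2 = (-1.7)·(5) + (1.4)·(5) + (-1.5)·(-3) - 0.6 = 2.4
ŷ3 = (-1.7)·(-2) + (1.4)·(0) + (-1.5)·(3) - 0.6 = -1.7
errors² = [3.61, 1.44, 0.49, 0.64]
MSE = 6.1800/4 = 1.545

1.545


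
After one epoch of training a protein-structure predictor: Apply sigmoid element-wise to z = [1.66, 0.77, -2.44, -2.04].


σ(1.66) = 1/(1+e^-1.66) = 0.8402
σ(0.77) = 1/(1+e^-0.77) = 0.6835
σ(-2.44) = 1/(1+e^2.44) = 0.0802
σ(-2.04) = 1/(1+e^2.04) = 0.1151
result = [0.8402, 0.6835, 0.0802, 0.1151]

[0.8402, 0.6835, 0.0802, 0.1151]


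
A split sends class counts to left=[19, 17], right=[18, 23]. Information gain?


Parent = [37, 40], H_parent = 0.9989
H_left = 0.9978 (n=36), H_right = 0.9892 (n=41)
H_children = (36/77)·0.9978 + (41/77)·0.9892 = 0.9932
IG = 0.9989 - 0.9932 = 0.0057

0.0057


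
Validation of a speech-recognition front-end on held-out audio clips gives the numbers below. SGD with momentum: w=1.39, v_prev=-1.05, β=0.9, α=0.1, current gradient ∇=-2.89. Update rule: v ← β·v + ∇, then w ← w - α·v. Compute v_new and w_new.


v_new = 0.9·-1.05 - 2.89 = -0.945 - 2.89 = -3.835
w_new = 1.39 - 0.1·-3.835 = 1.39 + 0.3835 = 1.7735

v_new=-3.835, w_new=1.7735


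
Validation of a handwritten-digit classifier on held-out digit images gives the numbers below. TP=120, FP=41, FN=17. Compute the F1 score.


Precision = 120/161 = 0.7453
Recall = 120/137 = 0.8759
F1 = 2·P·R/(P+R) = 2·TP/(2·TP+FP+FN) = 240/(240+41+17) = 240/298 = 0.8054

0.8054


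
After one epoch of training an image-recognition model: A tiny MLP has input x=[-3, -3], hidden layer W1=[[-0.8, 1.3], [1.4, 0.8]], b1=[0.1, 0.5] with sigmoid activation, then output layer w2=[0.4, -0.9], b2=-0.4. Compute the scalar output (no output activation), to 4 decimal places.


z1[0] = (-0.8)·(-3) + (1.3)·(-3) + 0.1 = -1.4
z1[1] = (1.4)·(-3) + (0.8)·(-3) + 0.5 = -6.1
h = sigmoid(z1) = [0.1978, 0.0022]
output = (0.4)·(0.1978) + (-0.9)·(0.0022) - 0.4 = -0.3229

-0.3229


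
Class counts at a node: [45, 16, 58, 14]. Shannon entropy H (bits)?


Probabilities: [45/133, 16/133, 58/133, 14/133] ≈ [0.3383, 0.1203, 0.4361, 0.1053]
H = -((45/133)·log₂(45/133) + (16/133)·log₂(16/133) + (58/133)·log₂(58/133) + (14/133)·log₂(14/133))
  = 1.7606 bits

1.7606 bits


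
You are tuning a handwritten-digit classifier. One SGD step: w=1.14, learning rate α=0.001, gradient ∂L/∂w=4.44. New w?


w_new = w - α·∇
= 1.14 - 0.001·4.44
= 1.14 - 0.00444
= 1.13556

1.13556


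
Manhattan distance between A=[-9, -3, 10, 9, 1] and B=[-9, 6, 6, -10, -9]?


d = |-9+ 9| + |-3-6| + |10-6| + |9+ 10| + |1+ 9|
  = 0 + 9 + 4 + 19 + 10
  = 42

42


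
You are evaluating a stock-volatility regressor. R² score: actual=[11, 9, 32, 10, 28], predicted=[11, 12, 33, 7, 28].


ȳ = 18
SS_res = Σ(y-ŷ)² = 19
SS_tot = Σ(y-ȳ)² = 490
R² = 1 - SS_res/SS_tot = 1 - 0.0388 = 0.9612

0.9612


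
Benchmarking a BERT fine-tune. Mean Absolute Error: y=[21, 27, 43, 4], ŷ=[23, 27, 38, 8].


Absolute errors: |21-23|=2, |27-27|=0, |43-38|=5, |4-8|=4
Sum = 11
MAE = 11/4 = 11/4

11/4


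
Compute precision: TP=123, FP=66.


Precision = TP/(TP+FP)
= 123/(123+66)
= 123/189 = 65.08%

65.08%


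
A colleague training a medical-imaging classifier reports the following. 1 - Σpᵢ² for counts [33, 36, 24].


Probabilities: [33/93, 36/93, 24/93] ≈ [0.3548, 0.3871, 0.2581]
Σpᵢ² = (1089 + 1296 + 576)/93² = 2961/8649
Gini = 1 - Σpᵢ² = 1 - 2961/8649 = 0.6576

0.6576


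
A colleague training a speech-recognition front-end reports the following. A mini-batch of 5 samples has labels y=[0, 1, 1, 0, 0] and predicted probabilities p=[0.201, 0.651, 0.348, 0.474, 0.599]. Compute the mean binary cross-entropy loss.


L[0] = -ln(1-0.201) = -ln(0.799) = 0.2244
L[1] = -ln(0.651) = 0.4292
L[2] = -ln(0.348) = 1.0556
L[3] = -ln(1-0.474) = -ln(0.526) = 0.6425
L[4] = -ln(1-0.599) = -ln(0.401) = 0.9138
mean = (0.2244 + 0.4292 + 1.0556 + 0.6425 + 0.9138)/5 = 0.6531

0.6531


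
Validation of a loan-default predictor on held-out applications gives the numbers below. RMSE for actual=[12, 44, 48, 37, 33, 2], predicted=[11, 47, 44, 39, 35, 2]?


MSE = 34/6 = 5.6667
RMSE = √(34/6) = 2.3805

2.3805


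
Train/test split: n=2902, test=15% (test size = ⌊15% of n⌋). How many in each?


Test = ⌊2902·15/100⌋ = 435
Train = 2902 - 435 = 2467

Train: 2467, Test: 435


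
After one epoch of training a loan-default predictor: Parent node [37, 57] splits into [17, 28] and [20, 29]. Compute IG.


Parent = [37, 57], H_parent = 0.9671
H_left = 0.9565 (n=45), H_right = 0.9755 (n=49)
H_children = (45/94)·0.9565 + (49/94)·0.9755 = 0.9664
IG = 0.9671 - 0.9664 = 0.0007

0.0007


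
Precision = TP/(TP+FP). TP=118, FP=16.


Precision = TP/(TP+FP)
= 118/(118+16)
= 118/134 = 88.06%

88.06%


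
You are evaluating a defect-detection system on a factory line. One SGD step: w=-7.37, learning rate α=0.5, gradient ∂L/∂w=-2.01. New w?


w_new = w - α·∇
= -7.37 - 0.5·-2.01
= -7.37 + 1.005
= -6.365

-6.365


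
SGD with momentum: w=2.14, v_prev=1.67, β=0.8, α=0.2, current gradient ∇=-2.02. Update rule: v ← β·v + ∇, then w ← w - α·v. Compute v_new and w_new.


v_new = 0.8·1.67 - 2.02 = 1.336 - 2.02 = -0.684
w_new = 2.14 - 0.2·-0.684 = 2.14 + 0.1368 = 2.2768

v_new=-0.684, w_new=2.2768


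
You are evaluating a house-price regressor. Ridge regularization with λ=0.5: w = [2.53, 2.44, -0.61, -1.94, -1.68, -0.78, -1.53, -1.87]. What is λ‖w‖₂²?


‖w‖₂² = (2.53)² + (2.44)² + (-0.61)² + (-1.94)² + (-1.68)² + (-0.78)² + (-1.53)² + (-1.87)²
     = 6.4009 + 5.9536 + 0.3721 + 3.7636 + 2.8224 + 0.6084 + 2.3409 + 3.4969
     = 25.7588
λ·‖w‖₂² = 0.5·25.7588 = 12.8794

12.8794


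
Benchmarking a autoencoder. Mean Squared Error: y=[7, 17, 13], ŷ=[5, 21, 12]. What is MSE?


Squared errors: (7-5)²=4, (17-21)²=16, (13-12)²=1
Sum = 21
MSE = 21/3 = 7

7


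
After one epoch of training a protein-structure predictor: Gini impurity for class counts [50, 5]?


Probabilities: [50/55, 5/55] ≈ [0.9091, 0.0909]
Σpᵢ² = (2500 + 25)/55² = 2525/3025
Gini = 1 - Σpᵢ² = 1 - 2525/3025 = 0.1653

0.1653


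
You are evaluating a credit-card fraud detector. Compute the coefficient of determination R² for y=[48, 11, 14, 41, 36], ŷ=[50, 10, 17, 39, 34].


ȳ = 30
SS_res = Σ(y-ŷ)² = 22
SS_tot = Σ(y-ȳ)² = 1098
R² = 1 - SS_res/SS_tot = 1 - 0.02 = 0.98

0.98


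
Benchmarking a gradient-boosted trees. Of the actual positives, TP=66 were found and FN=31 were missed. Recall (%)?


Recall = TP/(TP+FN)
= 66/(66+31)
= 66/97 = 68.04%

68.04%


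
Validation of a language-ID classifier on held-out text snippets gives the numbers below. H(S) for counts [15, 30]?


Probabilities: [15/45, 30/45] ≈ [0.3333, 0.6667]
H = -((15/45)·log₂(15/45) + (30/45)·log₂(30/45))
  = 0.9183 bits

0.9183 bits


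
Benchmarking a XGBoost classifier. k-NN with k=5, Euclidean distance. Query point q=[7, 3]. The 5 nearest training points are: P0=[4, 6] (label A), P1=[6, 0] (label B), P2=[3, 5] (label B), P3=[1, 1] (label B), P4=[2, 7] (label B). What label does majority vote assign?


d(q,P0) = 4.2426  (label A)
d(q,P1) = 3.1623  (label B)
d(q,P2) = 4.4721  (label B)
d(q,P3) = 6.3246  (label B)
d(q,P4) = 6.4031  (label B)
Votes: A=1, B=4
Majority → B

B


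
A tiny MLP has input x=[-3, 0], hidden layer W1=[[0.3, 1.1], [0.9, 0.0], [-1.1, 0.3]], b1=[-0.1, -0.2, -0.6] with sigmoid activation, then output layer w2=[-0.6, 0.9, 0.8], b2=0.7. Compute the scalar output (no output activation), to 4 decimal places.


z1[0] = (0.3)·(-3) + (1.1)·(0) - 0.1 = -1.0
z1[1] = (0.9)·(-3) + (0.0)·(0) - 0.2 = -2.9
z1[2] = (-1.1)·(-3) + (0.3)·(0) - 0.6 = 2.7
h = sigmoid(z1) = [0.2689, 0.0522, 0.937]
output = (-0.6)·(0.2689) + (0.9)·(0.0522) + (0.8)·(0.937) + 0.7 = 1.3352

1.3352


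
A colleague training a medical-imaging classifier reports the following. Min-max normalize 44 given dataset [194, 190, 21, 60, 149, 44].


min=21, max=194
(44-21)/(194-21) = 23/173 = 0.1329

0.1329


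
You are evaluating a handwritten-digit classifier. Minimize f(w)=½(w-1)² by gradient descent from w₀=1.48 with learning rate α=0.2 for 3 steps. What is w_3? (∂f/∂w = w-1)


step 1: grad = 1.48-1 = 0.48; w = 1.48 - 0.2·(0.48) = 1.384
step 2: grad = 1.384-1 = 0.384; w = 1.384 - 0.2·(0.384) = 1.3072
step 3: grad = 1.3072-1 = 0.3072; w = 1.3072 - 0.2·(0.3072) = 1.24576

1.24576


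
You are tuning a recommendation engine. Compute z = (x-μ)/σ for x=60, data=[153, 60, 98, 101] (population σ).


μ = 103, σ = 33.0832
z = (60 - 103)/33.0832 = -1.2998

-1.2998


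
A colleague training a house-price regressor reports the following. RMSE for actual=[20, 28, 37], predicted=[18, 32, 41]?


MSE = 36/3 = 12
RMSE = √(36/3) = 3.4641

3.4641


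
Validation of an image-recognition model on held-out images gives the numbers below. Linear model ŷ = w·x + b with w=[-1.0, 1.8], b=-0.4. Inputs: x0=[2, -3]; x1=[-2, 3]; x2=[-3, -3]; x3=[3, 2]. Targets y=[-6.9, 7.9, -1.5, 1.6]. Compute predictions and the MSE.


ŷ0 = (-1.0)·(2) + (1.8)·(-3) - 0.4 = -7.8
ŷ1 = (-1.0)·(-2) + (1.8)·(3) - 0.4 = 7.0
ŷ2 = (-1.0)·(-3) + (1.8)·(-3) - 0.4 = -2.8
ŷ3 = (-1.0)·(3) + (1.8)·(2) - 0.4 = 0.2
errors² = [0.81, 0.81, 1.69, 1.96]
MSE = 5.2700/4 = 1.3175

1.3175


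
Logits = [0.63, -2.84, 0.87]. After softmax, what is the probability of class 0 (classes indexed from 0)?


Exponentials: e^0.63=1.8776, e^-2.84=0.0584, e^0.87=2.3869
Sum = 4.3229
Softmax = [0.4343, 0.0135, 0.5521]
p[0] = 1.8776/4.3229 = 0.4343

0.4343


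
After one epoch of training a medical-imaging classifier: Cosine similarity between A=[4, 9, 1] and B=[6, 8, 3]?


A·B = 4·6 + 9·8 + 1·3 = 99
‖A‖ = √98 = 9.8995, ‖B‖ = √109 = 10.4403
cos = 99/(√98·√109) = 99/√10682 = 0.9579

0.9579


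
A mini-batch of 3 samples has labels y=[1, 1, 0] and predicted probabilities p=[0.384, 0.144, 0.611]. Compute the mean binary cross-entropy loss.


L[0] = -ln(0.384) = 0.9571
L[1] = -ln(0.144) = 1.9379
L[2] = -ln(1-0.611) = -ln(0.389) = 0.9442
mean = (0.9571 + 1.9379 + 0.9442)/3 = 1.2797

1.2797


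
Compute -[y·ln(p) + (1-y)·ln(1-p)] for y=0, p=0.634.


BCE = -[y·ln(p) + (1-y)·ln(1-p)]
= -0 - 1·ln(1-0.634)
= -ln(0.366) = 1.0051

1.0051


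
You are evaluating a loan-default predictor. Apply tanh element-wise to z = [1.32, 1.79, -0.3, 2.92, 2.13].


tanh(1.32) = 0.8668
tanh(1.79) = 0.9458
tanh(-0.3) = -0.2913
tanh(2.92) = 0.9942
tanh(2.13) = 0.9721
result = [0.8668, 0.9458, -0.2913, 0.9942, 0.9721]

[0.8668, 0.9458, -0.2913, 0.9942, 0.9721]


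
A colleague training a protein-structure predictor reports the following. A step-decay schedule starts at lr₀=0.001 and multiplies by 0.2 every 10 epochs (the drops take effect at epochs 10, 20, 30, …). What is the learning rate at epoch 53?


n_drops = ⌊53/10⌋ = 5
lr = 0.001·0.2^5 = 0.001·0.00032 = 0.00000032

0.00000032


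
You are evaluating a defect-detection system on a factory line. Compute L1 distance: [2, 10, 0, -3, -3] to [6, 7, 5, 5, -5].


d = |2-6| + |10-7| + |0-5| + |-3-5| + |-3+ 5|
  = 4 + 3 + 5 + 8 + 2
  = 22

22


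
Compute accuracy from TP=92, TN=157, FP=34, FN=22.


Accuracy = (TP+TN)/(TP+TN+FP+FN)
= (92+157)/(305)
= 249/305 = 81.64%

81.64%


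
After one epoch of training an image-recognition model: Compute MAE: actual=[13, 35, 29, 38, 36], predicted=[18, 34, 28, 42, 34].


Absolute errors: |13-18|=5, |35-34|=1, |29-28|=1, |38-42|=4, |36-34|=2
Sum = 13
MAE = 13/5 = 13/5

13/5


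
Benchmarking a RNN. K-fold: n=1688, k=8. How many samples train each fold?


Fold size = 1688/8 = 211
Training per fold = 1688 - 211 = 1477

1477


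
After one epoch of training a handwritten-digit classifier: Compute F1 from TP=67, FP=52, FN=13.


Precision = 67/119 = 0.563
Recall = 67/80 = 0.8375
F1 = 2·P·R/(P+R) = 2·TP/(2·TP+FP+FN) = 134/(134+52+13) = 134/199 = 0.6734

0.6734


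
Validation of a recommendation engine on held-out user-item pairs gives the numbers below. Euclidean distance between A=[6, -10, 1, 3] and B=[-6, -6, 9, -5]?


d = √((6+ 6)² + (-10+ 6)² + (1-9)² + (3+ 5)²)
  = √(144 + 16 + 64 + 64)
  = √288 = 16.9706

16.9706


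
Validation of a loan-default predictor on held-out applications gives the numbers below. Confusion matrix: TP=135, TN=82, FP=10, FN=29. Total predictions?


Total = TP + TN + FP + FN
= 135 + 82 + 10 + 29
= 256
(Predicted positive: 145, predicted negative: 111)

256


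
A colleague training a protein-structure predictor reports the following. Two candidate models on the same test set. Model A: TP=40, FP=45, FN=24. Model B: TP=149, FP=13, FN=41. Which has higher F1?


Model A: P=40/85=0.4706, R=40/64=0.625, F1=2PR/(P+R)=2TP/(2TP+FP+FN)=80/149=0.5369
Model B: P=149/162=0.9198, R=149/190=0.7842, F1=2PR/(P+R)=2TP/(2TP+FP+FN)=298/352=0.8466
0.5369 < 0.8466 → Model B

Model B


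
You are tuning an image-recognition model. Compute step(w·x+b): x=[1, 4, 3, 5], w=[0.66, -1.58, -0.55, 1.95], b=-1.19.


z = (1)·(0.66) + (4)·(-1.58) + (3)·(-0.55) + (5)·(1.95) - 1.19
  = 1.25
step(z) = 1 (z≥0)

1


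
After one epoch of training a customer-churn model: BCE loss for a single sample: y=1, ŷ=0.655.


BCE = -[y·ln(p) + (1-y)·ln(1-p)]
= -1·ln(0.655) - 0
= -ln(0.655) = 0.4231

0.4231


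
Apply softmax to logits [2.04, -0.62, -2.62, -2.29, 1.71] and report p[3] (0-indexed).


Exponentials: e^2.04=7.6906, e^-0.62=0.5379, e^-2.62=0.0728, e^-2.29=0.1013, e^1.71=5.529
Sum = 13.9316
Softmax = [0.552, 0.0386, 0.0052, 0.0073, 0.3969]
p[3] = 0.1013/13.9316 = 0.0073

0.0073


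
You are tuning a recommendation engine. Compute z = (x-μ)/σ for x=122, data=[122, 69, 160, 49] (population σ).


μ = 100, σ = 43.7207
z = (122 - 100)/43.7207 = 0.5032

0.5032


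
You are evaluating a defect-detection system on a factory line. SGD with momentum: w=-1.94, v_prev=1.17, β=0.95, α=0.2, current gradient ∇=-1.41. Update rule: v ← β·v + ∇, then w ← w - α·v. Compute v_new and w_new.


v_new = 0.95·1.17 - 1.41 = 1.1115 - 1.41 = -0.2985
w_new = -1.94 - 0.2·-0.2985 = -1.94 + 0.0597 = -1.8803

v_new=-0.2985, w_new=-1.8803


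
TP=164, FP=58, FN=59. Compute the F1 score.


Precision = 164/222 = 0.7387
Recall = 164/223 = 0.7354
F1 = 2·P·R/(P+R) = 2·TP/(2·TP+FP+FN) = 328/(328+58+59) = 328/445 = 0.7371

0.7371


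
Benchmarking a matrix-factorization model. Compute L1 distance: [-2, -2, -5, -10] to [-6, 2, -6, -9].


d = |-2+ 6| + |-2-2| + |-5+ 6| + |-10+ 9|
  = 4 + 4 + 1 + 1
  = 10

10


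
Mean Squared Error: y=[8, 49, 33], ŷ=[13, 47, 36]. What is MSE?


Squared errors: (8-13)²=25, (49-47)²=4, (33-36)²=9
Sum = 38
MSE = 38/3 = 38/3

38/3


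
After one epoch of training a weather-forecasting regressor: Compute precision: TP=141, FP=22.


Precision = TP/(TP+FP)
= 141/(141+22)
= 141/163 = 86.5%

86.5%


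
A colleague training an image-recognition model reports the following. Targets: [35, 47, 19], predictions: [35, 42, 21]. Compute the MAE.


Absolute errors: |35-35|=0, |47-42|=5, |19-21|=2
Sum = 7
MAE = 7/3 = 7/3

7/3


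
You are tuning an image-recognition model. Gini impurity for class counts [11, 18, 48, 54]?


Probabilities: [11/131, 18/131, 48/131, 54/131] ≈ [0.084, 0.1374, 0.3664, 0.4122]
Σpᵢ² = (121 + 324 + 2304 + 2916)/131² = 5665/17161
Gini = 1 - Σpᵢ² = 1 - 5665/17161 = 0.6699

0.6699


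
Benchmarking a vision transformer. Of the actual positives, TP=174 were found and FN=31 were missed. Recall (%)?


Recall = TP/(TP+FN)
= 174/(174+31)
= 174/205 = 84.88%

84.88%


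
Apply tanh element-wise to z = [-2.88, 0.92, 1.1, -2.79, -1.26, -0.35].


tanh(-2.88) = -0.9937
tanh(0.92) = 0.7259
tanh(1.1) = 0.8005
tanh(-2.79) = -0.9925
tanh(-1.26) = -0.8511
tanh(-0.35) = -0.3364
result = [-0.9937, 0.7259, 0.8005, -0.9925, -0.8511, -0.3364]

[-0.9937, 0.7259, 0.8005, -0.9925, -0.8511, -0.3364]


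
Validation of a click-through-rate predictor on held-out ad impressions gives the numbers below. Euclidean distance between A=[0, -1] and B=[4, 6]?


d = √((0-4)² + (-1-6)²)
  = √(16 + 49)
  = √65 = 8.0623

8.0623


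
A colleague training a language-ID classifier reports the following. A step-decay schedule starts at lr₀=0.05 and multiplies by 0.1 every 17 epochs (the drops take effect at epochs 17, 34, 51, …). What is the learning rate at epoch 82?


n_drops = ⌊82/17⌋ = 4
lr = 0.05·0.1^4 = 0.05·0.0001 = 0.000005

0.000005


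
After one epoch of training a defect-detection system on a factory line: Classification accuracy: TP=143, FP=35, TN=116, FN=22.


Accuracy = (TP+TN)/(TP+TN+FP+FN)
= (143+116)/(316)
= 259/316 = 81.96%

81.96%


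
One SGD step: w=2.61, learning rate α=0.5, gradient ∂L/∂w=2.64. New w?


w_new = w - α·∇
= 2.61 - 0.5·2.64
= 2.61 - 1.32
= 1.29

1.29


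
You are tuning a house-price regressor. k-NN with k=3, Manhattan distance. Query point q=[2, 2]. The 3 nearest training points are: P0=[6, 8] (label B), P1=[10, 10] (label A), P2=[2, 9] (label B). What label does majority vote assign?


d(q,P0) = 10  (label B)
d(q,P1) = 16  (label A)
d(q,P2) = 7  (label B)
Votes: A=1, B=2
Majority → B

B


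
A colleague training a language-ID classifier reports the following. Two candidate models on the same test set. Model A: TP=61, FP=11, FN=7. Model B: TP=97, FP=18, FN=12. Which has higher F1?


Model A: P=61/72=0.8472, R=61/68=0.8971, F1=2PR/(P+R)=2TP/(2TP+FP+FN)=122/140=0.8714
Model B: P=97/115=0.8435, R=97/109=0.8899, F1=2PR/(P+R)=2TP/(2TP+FP+FN)=194/224=0.8661
0.8714 > 0.8661 → Model A

Model A


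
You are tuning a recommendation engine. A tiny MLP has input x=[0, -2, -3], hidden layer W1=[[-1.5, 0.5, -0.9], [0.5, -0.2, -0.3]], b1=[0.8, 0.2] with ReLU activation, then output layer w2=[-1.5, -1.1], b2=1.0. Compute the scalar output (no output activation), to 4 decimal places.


z1[0] = (-1.5)·(0) + (0.5)·(-2) + (-0.9)·(-3) + 0.8 = 2.5
z1[1] = (0.5)·(0) + (-0.2)·(-2) + (-0.3)·(-3) + 0.2 = 1.5
h = ReLU(z1) = [2.5, 1.5]
output = (-1.5)·(2.5) + (-1.1)·(1.5) + 1.0 = -4.4

-4.4


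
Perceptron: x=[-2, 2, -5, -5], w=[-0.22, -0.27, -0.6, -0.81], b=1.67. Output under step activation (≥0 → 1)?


z = (-2)·(-0.22) + (2)·(-0.27) + (-5)·(-0.6) + (-5)·(-0.81) + 1.67
  = 8.62
step(z) = 1 (z≥0)

1


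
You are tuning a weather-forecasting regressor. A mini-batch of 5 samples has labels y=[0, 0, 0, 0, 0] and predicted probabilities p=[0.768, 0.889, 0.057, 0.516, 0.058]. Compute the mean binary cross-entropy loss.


L[0] = -ln(1-0.768) = -ln(0.232) = 1.461
L[1] = -ln(1-0.889) = -ln(0.111) = 2.1982
L[2] = -ln(1-0.057) = -ln(0.943) = 0.0587
L[3] = -ln(1-0.516) = -ln(0.484) = 0.7257
L[4] = -ln(1-0.058) = -ln(0.942) = 0.0598
mean = (1.461 + 2.1982 + 0.0587 + 0.7257 + 0.0598)/5 = 0.9007

0.9007


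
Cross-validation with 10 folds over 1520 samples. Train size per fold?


Fold size = 1520/10 = 152
Training per fold = 1520 - 152 = 1368

1368


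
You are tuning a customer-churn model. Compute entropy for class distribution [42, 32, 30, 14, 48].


Probabilities: [42/166, 32/166, 30/166, 14/166, 48/166] ≈ [0.253, 0.1928, 0.1807, 0.0843, 0.2892]
H = -((42/166)·log₂(42/166) + (32/166)·log₂(32/166) + (30/166)·log₂(30/166) + (14/166)·log₂(14/166) + (48/166)·log₂(48/166))
  = 2.224 bits

2.224 bits


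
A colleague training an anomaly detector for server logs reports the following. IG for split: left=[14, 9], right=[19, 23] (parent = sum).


Parent = [33, 32], H_parent = 0.9998
H_left = 0.9656 (n=23), H_right = 0.9934 (n=42)
H_children = (23/65)·0.9656 + (42/65)·0.9934 = 0.9836
IG = 0.9998 - 0.9836 = 0.0162

0.0162


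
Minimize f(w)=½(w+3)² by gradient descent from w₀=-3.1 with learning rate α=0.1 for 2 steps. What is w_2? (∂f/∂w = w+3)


step 1: grad = -3.1+3 = -0.1; w = -3.1 - 0.1·(-0.1) = -3.09
step 2: grad = -3.09+3 = -0.09; w = -3.09 - 0.1·(-0.09) = -3.081

-3.081


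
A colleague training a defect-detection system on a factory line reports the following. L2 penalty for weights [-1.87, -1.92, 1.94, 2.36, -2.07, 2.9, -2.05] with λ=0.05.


‖w‖₂² = (-1.87)² + (-1.92)² + (1.94)² + (2.36)² + (-2.07)² + (2.9)² + (-2.05)²
     = 3.4969 + 3.6864 + 3.7636 + 5.5696 + 4.2849 + 8.41 + 4.2025
     = 33.4139
λ·‖w‖₂² = 0.05·33.4139 = 1.670695

1.670695


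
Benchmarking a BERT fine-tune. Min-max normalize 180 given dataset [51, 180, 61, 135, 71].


min=51, max=180
(180-51)/(180-51) = 129/129 = 1.0

1.0


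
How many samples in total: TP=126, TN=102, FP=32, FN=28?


Total = TP + TN + FP + FN
= 126 + 102 + 32 + 28
= 288
(Predicted positive: 158, predicted negative: 130)

288


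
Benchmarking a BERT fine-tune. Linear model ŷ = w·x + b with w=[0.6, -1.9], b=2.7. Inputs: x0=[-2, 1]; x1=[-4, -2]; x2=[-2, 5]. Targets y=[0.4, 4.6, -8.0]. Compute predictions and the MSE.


ŷ0 = (0.6)·(-2) + (-1.9)·(1) + 2.7 = -0.4
ŷ1 = (0.6)·(-4) + (-1.9)·(-2) + 2.7 = 4.1
ŷ2 = (0.6)·(-2) + (-1.9)·(5) + 2.7 = -8.0
errors² = [0.64, 0.25, 0.0]
MSE = 0.8900/3 = 0.2967

0.2967


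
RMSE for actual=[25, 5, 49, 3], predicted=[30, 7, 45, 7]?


MSE = 61/4 = 15.25
RMSE = √(61/4) = 3.9051

3.9051


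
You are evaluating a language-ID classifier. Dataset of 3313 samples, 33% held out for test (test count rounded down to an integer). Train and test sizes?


Test = ⌊3313·33/100⌋ = 1093
Train = 3313 - 1093 = 2220

Train: 2220, Test: 1093


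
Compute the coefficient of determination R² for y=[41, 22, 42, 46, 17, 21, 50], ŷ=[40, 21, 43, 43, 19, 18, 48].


ȳ = 34.1429
SS_res = Σ(y-ŷ)² = 29
SS_tot = Σ(y-ȳ)² = 1114.86
R² = 1 - SS_res/SS_tot = 1 - 0.026 = 0.974

0.974


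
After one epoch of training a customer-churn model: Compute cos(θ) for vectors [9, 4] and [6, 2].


A·B = 9·6 + 4·2 = 62
‖A‖ = √97 = 9.8489, ‖B‖ = √40 = 6.3246
cos = 62/(√97·√40) = 62/√3880 = 0.9954

0.9954


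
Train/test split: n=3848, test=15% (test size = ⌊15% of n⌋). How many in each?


Test = ⌊3848·15/100⌋ = 577
Train = 3848 - 577 = 3271

Train: 3271, Test: 577


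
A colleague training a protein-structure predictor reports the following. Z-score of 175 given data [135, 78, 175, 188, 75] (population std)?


μ = 130.2, σ = 47.2076
z = (175 - 130.2)/47.2076 = 0.949

0.949


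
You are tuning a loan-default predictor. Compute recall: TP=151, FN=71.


Recall = TP/(TP+FN)
= 151/(151+71)
= 151/222 = 68.02%

68.02%


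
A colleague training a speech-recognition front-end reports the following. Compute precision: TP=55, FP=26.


Precision = TP/(TP+FP)
= 55/(55+26)
= 55/81 = 67.9%

67.9%


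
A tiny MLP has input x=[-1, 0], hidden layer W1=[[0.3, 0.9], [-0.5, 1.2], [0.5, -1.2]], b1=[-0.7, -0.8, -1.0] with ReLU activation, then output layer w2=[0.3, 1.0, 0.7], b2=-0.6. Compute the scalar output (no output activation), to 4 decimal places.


z1[0] = (0.3)·(-1) + (0.9)·(0) - 0.7 = -1.0
z1[1] = (-0.5)·(-1) + (1.2)·(0) - 0.8 = -0.3
z1[2] = (0.5)·(-1) + (-1.2)·(0) - 1.0 = -1.5
h = ReLU(z1) = [0.0, 0.0, 0.0]
output = (0.3)·(0.0) + (1.0)·(0.0) + (0.7)·(0.0) - 0.6 = -0.6

-0.6
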